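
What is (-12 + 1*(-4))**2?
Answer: 256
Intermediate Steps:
(-12 + 1*(-4))**2 = (-12 - 4)**2 = (-16)**2 = 256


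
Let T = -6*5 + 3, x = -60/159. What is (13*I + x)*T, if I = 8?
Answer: -148284/53 ≈ -2797.8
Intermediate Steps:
x = -20/53 (x = -60*1/159 = -20/53 ≈ -0.37736)
T = -27 (T = -30 + 3 = -27)
(13*I + x)*T = (13*8 - 20/53)*(-27) = (104 - 20/53)*(-27) = (5492/53)*(-27) = -148284/53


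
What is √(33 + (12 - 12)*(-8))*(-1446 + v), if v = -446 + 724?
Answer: -1168*√33 ≈ -6709.6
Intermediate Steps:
v = 278
√(33 + (12 - 12)*(-8))*(-1446 + v) = √(33 + (12 - 12)*(-8))*(-1446 + 278) = √(33 + 0*(-8))*(-1168) = √(33 + 0)*(-1168) = √33*(-1168) = -1168*√33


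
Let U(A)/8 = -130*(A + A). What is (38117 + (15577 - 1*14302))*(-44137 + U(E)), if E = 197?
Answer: -17879910624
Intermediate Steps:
U(A) = -2080*A (U(A) = 8*(-130*(A + A)) = 8*(-260*A) = -2080*A)
(38117 + (15577 - 1*14302))*(-44137 + U(E)) = (38117 + (15577 - 1*14302))*(-44137 - 2080*197) = (38117 + (15577 - 14302))*(-44137 - 409760) = (38117 + 1275)*(-453897) = 39392*(-453897) = -17879910624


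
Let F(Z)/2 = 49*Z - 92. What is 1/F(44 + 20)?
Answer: 1/6088 ≈ 0.00016426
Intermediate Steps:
F(Z) = -184 + 98*Z (F(Z) = 2*(49*Z - 92) = 2*(-92 + 49*Z) = -184 + 98*Z)
1/F(44 + 20) = 1/(-184 + 98*(44 + 20)) = 1/(-184 + 98*64) = 1/(-184 + 6272) = 1/6088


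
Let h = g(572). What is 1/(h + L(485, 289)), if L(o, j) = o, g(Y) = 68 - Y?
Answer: -1/19 ≈ -0.052632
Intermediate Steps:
h = -504 (h = 68 - 1*572 = 68 - 572 = -504)
1/(h + L(485, 289)) = 1/(-504 + 485) = 1/(-19) = -1/19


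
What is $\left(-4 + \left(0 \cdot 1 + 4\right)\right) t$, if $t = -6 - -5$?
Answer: $0$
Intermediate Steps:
$t = -1$ ($t = -6 + 5 = -1$)
$\left(-4 + \left(0 \cdot 1 + 4\right)\right) t = \left(-4 + \left(0 \cdot 1 + 4\right)\right) \left(-1\right) = \left(-4 + \left(0 + 4\right)\right) \left(-1\right) = \left(-4 + 4\right) \left(-1\right) = 0 \left(-1\right) = 0$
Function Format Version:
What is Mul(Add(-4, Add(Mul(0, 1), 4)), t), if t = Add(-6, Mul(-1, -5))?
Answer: 0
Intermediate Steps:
t = -1 (t = Add(-6, 5) = -1)
Mul(Add(-4, Add(Mul(0, 1), 4)), t) = Mul(Add(-4, Add(Mul(0, 1), 4)), -1) = Mul(Add(-4, Add(0, 4)), -1) = Mul(Add(-4, 4), -1) = Mul(0, -1) = 0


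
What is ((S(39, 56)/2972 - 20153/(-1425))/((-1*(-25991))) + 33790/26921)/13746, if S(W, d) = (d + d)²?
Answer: 132911087915987/1454776091179483950 ≈ 9.1362e-5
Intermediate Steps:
S(W, d) = 4*d² (S(W, d) = (2*d)² = 4*d²)
((S(39, 56)/2972 - 20153/(-1425))/((-1*(-25991))) + 33790/26921)/13746 = (((4*56²)/2972 - 20153/(-1425))/((-1*(-25991))) + 33790/26921)/13746 = (((4*3136)*(1/2972) - 20153*(-1/1425))/25991 + 33790*(1/26921))*(1/13746) = ((12544*(1/2972) + 20153/1425)*(1/25991) + 33790/26921)*(1/13746) = ((3136/743 + 20153/1425)*(1/25991) + 33790/26921)*(1/13746) = ((19442479/1058775)*(1/25991) + 33790/26921)*(1/13746) = (2777497/3931231575 + 33790/26921)*(1/13746) = (132911087915987/105832685230575)*(1/13746) = 132911087915987/1454776091179483950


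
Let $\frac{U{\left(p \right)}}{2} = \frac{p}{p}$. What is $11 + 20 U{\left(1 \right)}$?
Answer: $51$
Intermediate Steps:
$U{\left(p \right)} = 2$ ($U{\left(p \right)} = 2 \frac{p}{p} = 2 \cdot 1 = 2$)
$11 + 20 U{\left(1 \right)} = 11 + 20 \cdot 2 = 11 + 40 = 51$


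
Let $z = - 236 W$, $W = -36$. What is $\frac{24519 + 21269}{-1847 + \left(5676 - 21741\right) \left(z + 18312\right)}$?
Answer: $- \frac{45788}{430672367} \approx -0.00010632$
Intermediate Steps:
$z = 8496$ ($z = \left(-236\right) \left(-36\right) = 8496$)
$\frac{24519 + 21269}{-1847 + \left(5676 - 21741\right) \left(z + 18312\right)} = \frac{24519 + 21269}{-1847 + \left(5676 - 21741\right) \left(8496 + 18312\right)} = \frac{45788}{-1847 - 430670520} = \frac{45788}{-430672367} = 45788 \left(- \frac{1}{430672367}\right) = - \frac{45788}{430672367}$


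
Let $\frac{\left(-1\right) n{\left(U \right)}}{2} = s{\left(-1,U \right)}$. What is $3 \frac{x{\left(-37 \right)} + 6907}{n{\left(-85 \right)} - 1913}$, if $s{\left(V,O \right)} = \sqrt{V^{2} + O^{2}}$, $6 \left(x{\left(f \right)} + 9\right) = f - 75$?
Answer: $- \frac{39480494}{3630665} + \frac{41276 \sqrt{7226}}{3630665} \approx -9.9078$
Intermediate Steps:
$x{\left(f \right)} = - \frac{43}{2} + \frac{f}{6}$ ($x{\left(f \right)} = -9 + \frac{f - 75}{6} = -9 + \frac{-75 + f}{6} = -9 + \left(- \frac{25}{2} + \frac{f}{6}\right) = - \frac{43}{2} + \frac{f}{6}$)
$s{\left(V,O \right)} = \sqrt{O^{2} + V^{2}}$
$n{\left(U \right)} = - 2 \sqrt{1 + U^{2}}$ ($n{\left(U \right)} = - 2 \sqrt{U^{2} + \left(-1\right)^{2}} = - 2 \sqrt{U^{2} + 1} = - 2 \sqrt{1 + U^{2}}$)
$3 \frac{x{\left(-37 \right)} + 6907}{n{\left(-85 \right)} - 1913} = 3 \frac{\left(- \frac{43}{2} + \frac{1}{6} \left(-37\right)\right) + 6907}{- 2 \sqrt{1 + \left(-85\right)^{2}} - 1913} = 3 \frac{\left(- \frac{43}{2} - \frac{37}{6}\right) + 6907}{- 2 \sqrt{1 + 7225} - 1913} = 3 \frac{- \frac{83}{3} + 6907}{- 2 \sqrt{7226} - 1913} = 3 \frac{20638}{3 \left(-1913 - 2 \sqrt{7226}\right)} = \frac{20638}{-1913 - 2 \sqrt{7226}}$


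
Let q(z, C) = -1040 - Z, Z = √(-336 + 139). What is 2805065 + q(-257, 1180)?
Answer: 2804025 - I*√197 ≈ 2.804e+6 - 14.036*I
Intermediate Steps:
Z = I*√197 (Z = √(-197) = I*√197 ≈ 14.036*I)
q(z, C) = -1040 - I*√197
2805065 + q(-257, 1180) = 2805065 + (-1040 - I*√197) = 2804025 - I*√197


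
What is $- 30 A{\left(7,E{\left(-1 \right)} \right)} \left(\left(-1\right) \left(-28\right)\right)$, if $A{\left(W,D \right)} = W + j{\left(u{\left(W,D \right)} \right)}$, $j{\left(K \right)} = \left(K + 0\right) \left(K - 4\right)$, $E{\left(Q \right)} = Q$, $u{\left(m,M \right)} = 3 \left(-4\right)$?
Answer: $-167160$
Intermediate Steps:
$u{\left(m,M \right)} = -12$
$j{\left(K \right)} = K \left(-4 + K\right)$
$A{\left(W,D \right)} = 192 + W$ ($A{\left(W,D \right)} = W - 12 \left(-4 - 12\right) = W - -192 = W + 192 = 192 + W$)
$- 30 A{\left(7,E{\left(-1 \right)} \right)} \left(\left(-1\right) \left(-28\right)\right) = - 30 \left(192 + 7\right) \left(\left(-1\right) \left(-28\right)\right) = \left(-30\right) 199 \cdot 28 = \left(-5970\right) 28 = -167160$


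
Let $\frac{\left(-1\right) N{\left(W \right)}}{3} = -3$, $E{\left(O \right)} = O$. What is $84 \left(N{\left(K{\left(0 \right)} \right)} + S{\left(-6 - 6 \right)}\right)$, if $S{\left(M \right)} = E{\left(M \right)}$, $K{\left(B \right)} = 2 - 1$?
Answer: $-252$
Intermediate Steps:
$K{\left(B \right)} = 1$ ($K{\left(B \right)} = 2 - 1 = 1$)
$N{\left(W \right)} = 9$ ($N{\left(W \right)} = \left(-3\right) \left(-3\right) = 9$)
$S{\left(M \right)} = M$
$84 \left(N{\left(K{\left(0 \right)} \right)} + S{\left(-6 - 6 \right)}\right) = 84 \left(9 - 12\right) = 84 \left(-3\right) = -252$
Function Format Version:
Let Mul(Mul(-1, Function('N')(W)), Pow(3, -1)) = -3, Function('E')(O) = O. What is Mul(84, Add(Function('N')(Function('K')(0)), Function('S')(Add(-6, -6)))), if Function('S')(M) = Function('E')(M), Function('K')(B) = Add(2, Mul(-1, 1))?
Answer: -252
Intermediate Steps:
Function('K')(B) = 1 (Function('K')(B) = Add(2, -1) = 1)
Function('N')(W) = 9 (Function('N')(W) = Mul(-3, -3) = 9)
Function('S')(M) = M
Mul(84, Add(Function('N')(Function('K')(0)), Function('S')(Add(-6, -6)))) = Mul(84, Add(9, Add(-6, -6))) = Mul(84, Add(9, -12)) = Mul(84, -3) = -252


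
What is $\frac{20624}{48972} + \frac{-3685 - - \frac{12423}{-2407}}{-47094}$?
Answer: $\frac{115534117537}{231301403949} \approx 0.4995$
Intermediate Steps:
$\frac{20624}{48972} + \frac{-3685 - - \frac{12423}{-2407}}{-47094} = 20624 \cdot \frac{1}{48972} + \left(-3685 - \left(-12423\right) \left(- \frac{1}{2407}\right)\right) \left(- \frac{1}{47094}\right) = \frac{5156}{12243} + \left(-3685 - \frac{12423}{2407}\right) \left(- \frac{1}{47094}\right) = \frac{5156}{12243} - - \frac{4441109}{56677629} = \frac{5156}{12243} + \frac{4441109}{56677629} = \frac{115534117537}{231301403949}$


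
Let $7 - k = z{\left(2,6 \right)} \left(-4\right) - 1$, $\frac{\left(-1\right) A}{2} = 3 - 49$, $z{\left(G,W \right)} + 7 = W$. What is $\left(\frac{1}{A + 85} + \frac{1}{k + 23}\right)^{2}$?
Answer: $\frac{4624}{2537649} \approx 0.0018222$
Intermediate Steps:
$z{\left(G,W \right)} = -7 + W$
$A = 92$ ($A = - 2 \left(3 - 49\right) = \left(-2\right) \left(-46\right) = 92$)
$k = 4$ ($k = 7 - \left(\left(-7 + 6\right) \left(-4\right) - 1\right) = 7 - \left(\left(-1\right) \left(-4\right) - 1\right) = 7 - \left(4 - 1\right) = 7 - 3 = 4$)
$\left(\frac{1}{A + 85} + \frac{1}{k + 23}\right)^{2} = \left(\frac{1}{92 + 85} + \frac{1}{4 + 23}\right)^{2} = \left(\frac{1}{177} + \frac{1}{27}\right)^{2} = \left(\frac{68}{1593}\right)^{2} = \frac{4624}{2537649}$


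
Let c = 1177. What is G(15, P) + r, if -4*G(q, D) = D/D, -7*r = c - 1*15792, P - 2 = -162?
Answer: 58453/28 ≈ 2087.6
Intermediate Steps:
P = -160 (P = 2 - 162 = -160)
r = 14615/7 (r = -(1177 - 1*15792)/7 = -(1177 - 15792)/7 = -⅐*(-14615) = 14615/7 ≈ 2087.9)
G(q, D) = -¼ (G(q, D) = -D/(4*D) = -¼*1 = -¼)
G(15, P) + r = -¼ + 14615/7 = 58453/28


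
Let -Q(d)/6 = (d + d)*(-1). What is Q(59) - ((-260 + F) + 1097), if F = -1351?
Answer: 1222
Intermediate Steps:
Q(d) = 12*d (Q(d) = -6*(d + d)*(-1) = -6*2*d*(-1) = -(-12)*d = 12*d)
Q(59) - ((-260 + F) + 1097) = 12*59 - ((-260 - 1351) + 1097) = 708 - (-1611 + 1097) = 708 - 1*(-514) = 708 + 514 = 1222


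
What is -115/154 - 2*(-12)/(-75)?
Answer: -4107/3850 ≈ -1.0668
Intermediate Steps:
-115/154 - 2*(-12)/(-75) = -115*1/154 + 24*(-1/75) = -115/154 - 8/25 = -4107/3850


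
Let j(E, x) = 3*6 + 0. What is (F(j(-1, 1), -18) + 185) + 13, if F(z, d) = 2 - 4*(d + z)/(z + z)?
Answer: 200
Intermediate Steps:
j(E, x) = 18 (j(E, x) = 18 + 0 = 18)
F(z, d) = 2 - 2*(d + z)/z (F(z, d) = 2 - 4*(d + z)/(2*z) = 2 - 4*(d + z)*1/(2*z) = 2 - 2*(d + z)/z)
(F(j(-1, 1), -18) + 185) + 13 = (-2*(-18)/18 + 185) + 13 = (-2*(-18)*1/18 + 185) + 13 = (2 + 185) + 13 = 187 + 13 = 200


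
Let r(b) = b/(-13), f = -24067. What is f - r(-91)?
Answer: -24074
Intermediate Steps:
r(b) = -b/13 (r(b) = b*(-1/13) = -b/13)
f - r(-91) = -24067 - (-1)*(-91)/13 = -24067 - 1*7 = -24067 - 7 = -24074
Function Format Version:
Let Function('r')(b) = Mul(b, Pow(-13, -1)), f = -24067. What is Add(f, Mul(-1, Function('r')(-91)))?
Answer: -24074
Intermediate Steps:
Function('r')(b) = Mul(Rational(-1, 13), b) (Function('r')(b) = Mul(b, Rational(-1, 13)) = Mul(Rational(-1, 13), b))
Add(f, Mul(-1, Function('r')(-91))) = Add(-24067, Mul(-1, Mul(Rational(-1, 13), -91))) = Add(-24067, Mul(-1, 7)) = Add(-24067, -7) = -24074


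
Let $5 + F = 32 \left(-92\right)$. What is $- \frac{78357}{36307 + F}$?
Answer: $- \frac{78357}{33358} \approx -2.349$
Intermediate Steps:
$F = -2949$ ($F = -5 + 32 \left(-92\right) = -5 - 2944 = -2949$)
$- \frac{78357}{36307 + F} = - \frac{78357}{36307 - 2949} = - \frac{78357}{33358}$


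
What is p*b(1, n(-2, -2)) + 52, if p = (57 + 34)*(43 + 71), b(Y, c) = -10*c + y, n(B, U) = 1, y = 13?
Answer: 31174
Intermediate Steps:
b(Y, c) = 13 - 10*c (b(Y, c) = -10*c + 13 = 13 - 10*c)
p = 10374 (p = 91*114 = 10374)
p*b(1, n(-2, -2)) + 52 = 10374*(13 - 10*1) + 52 = 10374*(13 - 10) + 52 = 10374*3 + 52 = 31122 + 52 = 31174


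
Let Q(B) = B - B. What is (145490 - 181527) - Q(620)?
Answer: -36037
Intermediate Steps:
Q(B) = 0
(145490 - 181527) - Q(620) = (145490 - 181527) - 1*0 = -36037 + 0 = -36037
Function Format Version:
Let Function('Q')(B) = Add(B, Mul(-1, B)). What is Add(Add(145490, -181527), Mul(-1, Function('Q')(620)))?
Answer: -36037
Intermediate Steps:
Function('Q')(B) = 0
Add(Add(145490, -181527), Mul(-1, Function('Q')(620))) = Add(Add(145490, -181527), Mul(-1, 0)) = Add(-36037, 0) = -36037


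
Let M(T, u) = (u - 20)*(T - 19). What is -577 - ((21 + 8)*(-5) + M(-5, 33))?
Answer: -120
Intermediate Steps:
M(T, u) = (-20 + u)*(-19 + T)
-577 - ((21 + 8)*(-5) + M(-5, 33)) = -577 - ((21 + 8)*(-5) + (380 - 20*(-5) - 19*33 - 5*33)) = -577 - (29*(-5) + (380 + 100 - 627 - 165)) = -577 - (-145 - 312) = -577 - 1*(-457) = -577 + 457 = -120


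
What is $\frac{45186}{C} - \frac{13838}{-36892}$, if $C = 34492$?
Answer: $\frac{134018888}{79529929} \approx 1.6851$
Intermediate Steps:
$\frac{45186}{C} - \frac{13838}{-36892} = \frac{45186}{34492} - \frac{13838}{-36892} = 45186 \cdot \frac{1}{34492} - - \frac{6919}{18446} = \frac{22593}{17246} + \frac{6919}{18446} = \frac{134018888}{79529929}$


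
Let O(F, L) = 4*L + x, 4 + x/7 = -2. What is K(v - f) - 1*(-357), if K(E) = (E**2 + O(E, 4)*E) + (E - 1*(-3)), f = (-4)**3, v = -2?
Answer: 2654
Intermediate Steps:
x = -42 (x = -28 + 7*(-2) = -28 - 14 = -42)
f = -64
O(F, L) = -42 + 4*L (O(F, L) = 4*L - 42 = -42 + 4*L)
K(E) = 3 + E**2 - 25*E (K(E) = (E**2 + (-42 + 4*4)*E) + (E - 1*(-3)) = (E**2 + (-42 + 16)*E) + (E + 3) = (E**2 - 26*E) + (3 + E) = 3 + E**2 - 25*E)
K(v - f) - 1*(-357) = (3 + (-2 - 1*(-64))**2 - 25*(-2 - 1*(-64))) - 1*(-357) = (3 + (-2 + 64)**2 - 25*(-2 + 64)) + 357 = (3 + 62**2 - 25*62) + 357 = (3 + 3844 - 1550) + 357 = 2297 + 357 = 2654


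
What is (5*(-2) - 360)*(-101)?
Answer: 37370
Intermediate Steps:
(5*(-2) - 360)*(-101) = (-10 - 360)*(-101) = -370*(-101) = 37370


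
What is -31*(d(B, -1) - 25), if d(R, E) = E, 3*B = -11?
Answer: 806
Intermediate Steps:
B = -11/3 (B = (⅓)*(-11) = -11/3 ≈ -3.6667)
-31*(d(B, -1) - 25) = -31*(-1 - 25) = -31*(-26) = 806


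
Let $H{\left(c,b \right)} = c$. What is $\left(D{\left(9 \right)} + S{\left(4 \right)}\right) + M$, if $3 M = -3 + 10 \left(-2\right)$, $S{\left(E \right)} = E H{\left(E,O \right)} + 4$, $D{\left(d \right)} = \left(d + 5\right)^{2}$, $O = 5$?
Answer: $\frac{625}{3} \approx 208.33$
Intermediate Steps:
$D{\left(d \right)} = \left(5 + d\right)^{2}$
$S{\left(E \right)} = 4 + E^{2}$ ($S{\left(E \right)} = E E + 4 = E^{2} + 4 = 4 + E^{2}$)
$M = - \frac{23}{3}$ ($M = \frac{-3 + 10 \left(-2\right)}{3} = \frac{-3 - 20}{3} = \frac{1}{3} \left(-23\right) = - \frac{23}{3} \approx -7.6667$)
$\left(D{\left(9 \right)} + S{\left(4 \right)}\right) + M = \left(\left(5 + 9\right)^{2} + \left(4 + 4^{2}\right)\right) - \frac{23}{3} = \left(14^{2} + \left(4 + 16\right)\right) - \frac{23}{3} = \left(196 + 20\right) - \frac{23}{3} = 216 - \frac{23}{3} = \frac{625}{3}$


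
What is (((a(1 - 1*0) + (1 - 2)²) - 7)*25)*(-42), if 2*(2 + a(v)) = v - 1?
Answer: 8400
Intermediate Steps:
a(v) = -5/2 + v/2 (a(v) = -2 + (v - 1)/2 = -2 + (-1 + v)/2 = -2 + (-½ + v/2) = -5/2 + v/2)
(((a(1 - 1*0) + (1 - 2)²) - 7)*25)*(-42) = ((((-5/2 + (1 - 1*0)/2) + (1 - 2)²) - 7)*25)*(-42) = ((((-5/2 + (1 + 0)/2) + (-1)²) - 7)*25)*(-42) = ((((-5/2 + (½)*1) + 1) - 7)*25)*(-42) = ((((-5/2 + ½) + 1) - 7)*25)*(-42) = (((-2 + 1) - 7)*25)*(-42) = ((-1 - 7)*25)*(-42) = -8*25*(-42) = -200*(-42) = 8400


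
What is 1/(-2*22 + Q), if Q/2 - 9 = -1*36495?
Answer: -1/73016 ≈ -1.3696e-5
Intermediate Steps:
Q = -72972 (Q = 18 + 2*(-1*36495) = 18 + 2*(-36495) = 18 - 72990 = -72972)
1/(-2*22 + Q) = 1/(-2*22 - 72972) = 1/(-44 - 72972) = 1/(-73016) = -1/73016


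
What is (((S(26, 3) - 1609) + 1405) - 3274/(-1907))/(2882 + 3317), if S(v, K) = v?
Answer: -336172/11821493 ≈ -0.028437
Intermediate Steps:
(((S(26, 3) - 1609) + 1405) - 3274/(-1907))/(2882 + 3317) = (((26 - 1609) + 1405) - 3274/(-1907))/(2882 + 3317) = ((-1583 + 1405) - 3274*(-1/1907))/6199 = (-178 + 3274/1907)*(1/6199) = -336172/1907*1/6199 = -336172/11821493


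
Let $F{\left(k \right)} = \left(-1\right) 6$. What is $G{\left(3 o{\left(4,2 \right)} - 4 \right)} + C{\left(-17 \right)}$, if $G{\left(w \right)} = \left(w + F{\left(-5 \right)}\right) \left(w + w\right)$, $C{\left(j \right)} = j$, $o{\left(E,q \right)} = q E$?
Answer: $543$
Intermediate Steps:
$F{\left(k \right)} = -6$
$o{\left(E,q \right)} = E q$
$G{\left(w \right)} = 2 w \left(-6 + w\right)$ ($G{\left(w \right)} = \left(w - 6\right) \left(w + w\right) = \left(-6 + w\right) 2 w = 2 w \left(-6 + w\right)$)
$G{\left(3 o{\left(4,2 \right)} - 4 \right)} + C{\left(-17 \right)} = 2 \left(3 \cdot 4 \cdot 2 - 4\right) \left(-6 - \left(4 - 3 \cdot 4 \cdot 2\right)\right) - 17 = 2 \left(3 \cdot 8 - 4\right) \left(-6 + \left(3 \cdot 8 - 4\right)\right) - 17 = 2 \left(24 - 4\right) \left(-6 + \left(24 - 4\right)\right) - 17 = 2 \cdot 20 \left(-6 + 20\right) - 17 = 2 \cdot 20 \cdot 14 - 17 = 560 - 17 = 543$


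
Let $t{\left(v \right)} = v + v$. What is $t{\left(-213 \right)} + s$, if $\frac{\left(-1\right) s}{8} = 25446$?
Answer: $-203994$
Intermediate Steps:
$t{\left(v \right)} = 2 v$
$s = -203568$ ($s = \left(-8\right) 25446 = -203568$)
$t{\left(-213 \right)} + s = 2 \left(-213\right) - 203568 = -426 - 203568 = -203994$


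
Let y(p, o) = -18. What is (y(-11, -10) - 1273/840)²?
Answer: 268730449/705600 ≈ 380.85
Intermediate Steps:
(y(-11, -10) - 1273/840)² = (-18 - 1273/840)² = (-16393/840)² = 268730449/705600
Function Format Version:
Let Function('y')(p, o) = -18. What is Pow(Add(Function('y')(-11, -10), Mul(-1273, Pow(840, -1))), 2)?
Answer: Rational(268730449, 705600) ≈ 380.85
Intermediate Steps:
Pow(Add(Function('y')(-11, -10), Mul(-1273, Pow(840, -1))), 2) = Pow(Add(-18, Mul(-1273, Pow(840, -1))), 2) = Pow(Add(-18, Mul(-1273, Rational(1, 840))), 2) = Pow(Add(-18, Rational(-1273, 840)), 2) = Pow(Rational(-16393, 840), 2) = Rational(268730449, 705600)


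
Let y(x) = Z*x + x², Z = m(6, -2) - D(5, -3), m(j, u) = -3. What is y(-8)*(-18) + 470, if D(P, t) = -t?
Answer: -1546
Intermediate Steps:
Z = -6 (Z = -3 - (-1)*(-3) = -3 - 1*3 = -3 - 3 = -6)
y(x) = x² - 6*x (y(x) = -6*x + x² = x² - 6*x)
y(-8)*(-18) + 470 = -8*(-6 - 8)*(-18) + 470 = -8*(-14)*(-18) + 470 = 112*(-18) + 470 = -2016 + 470 = -1546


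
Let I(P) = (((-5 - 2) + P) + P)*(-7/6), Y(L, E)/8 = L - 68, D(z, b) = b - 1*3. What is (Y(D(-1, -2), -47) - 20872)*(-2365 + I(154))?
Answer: 58278072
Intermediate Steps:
D(z, b) = -3 + b (D(z, b) = b - 3 = -3 + b)
Y(L, E) = -544 + 8*L (Y(L, E) = 8*(L - 68) = 8*(-68 + L) = -544 + 8*L)
I(P) = 49/6 - 7*P/3 (I(P) = ((-7 + P) + P)*(-7*⅙) = (-7 + 2*P)*(-7/6) = 49/6 - 7*P/3)
(Y(D(-1, -2), -47) - 20872)*(-2365 + I(154)) = ((-544 + 8*(-3 - 2)) - 20872)*(-2365 + (49/6 - 7/3*154)) = ((-544 + 8*(-5)) - 20872)*(-2365 + (49/6 - 1078/3)) = ((-544 - 40) - 20872)*(-2365 - 2107/6) = (-584 - 20872)*(-16297/6) = -21456*(-16297/6) = 58278072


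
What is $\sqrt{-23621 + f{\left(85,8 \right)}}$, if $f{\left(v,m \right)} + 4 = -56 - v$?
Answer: $i \sqrt{23766} \approx 154.16 i$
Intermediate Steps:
$f{\left(v,m \right)} = -60 - v$ ($f{\left(v,m \right)} = -4 - \left(56 + v\right) = -60 - v$)
$\sqrt{-23621 + f{\left(85,8 \right)}} = \sqrt{-23621 - 145} = \sqrt{-23766} = i \sqrt{23766}$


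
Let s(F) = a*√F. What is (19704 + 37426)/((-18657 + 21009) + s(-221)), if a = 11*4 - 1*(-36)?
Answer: 4199055/217072 - 142825*I*√221/217072 ≈ 19.344 - 9.7813*I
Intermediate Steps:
a = 80 (a = 44 + 36 = 80)
s(F) = 80*√F
(19704 + 37426)/((-18657 + 21009) + s(-221)) = (19704 + 37426)/((-18657 + 21009) + 80*√(-221)) = 57130/(2352 + 80*(I*√221)) = 57130/(2352 + 80*I*√221)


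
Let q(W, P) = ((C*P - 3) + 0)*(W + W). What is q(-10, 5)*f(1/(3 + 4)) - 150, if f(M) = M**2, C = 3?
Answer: -7590/49 ≈ -154.90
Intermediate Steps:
q(W, P) = 2*W*(-3 + 3*P) (q(W, P) = ((3*P - 3) + 0)*(W + W) = ((-3 + 3*P) + 0)*(2*W) = (-3 + 3*P)*(2*W) = 2*W*(-3 + 3*P))
q(-10, 5)*f(1/(3 + 4)) - 150 = (6*(-10)*(-1 + 5))*(1/(3 + 4))**2 - 150 = (6*(-10)*4)*(1/7)**2 - 150 = -240*(1/7)**2 - 150 = -240*1/49 - 150 = -240/49 - 150 = -7590/49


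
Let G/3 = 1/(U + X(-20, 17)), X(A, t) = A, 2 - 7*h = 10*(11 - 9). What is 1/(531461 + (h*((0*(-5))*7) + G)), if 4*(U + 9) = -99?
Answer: 215/114264103 ≈ 1.8816e-6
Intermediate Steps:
h = -18/7 (h = 2/7 - 10*(11 - 9)/7 = 2/7 - 10*2/7 = 2/7 - ⅐*20 = 2/7 - 20/7 = -18/7 ≈ -2.5714)
U = -135/4 (U = -9 + (¼)*(-99) = -9 - 99/4 = -135/4 ≈ -33.750)
G = -12/215 (G = 3/(-135/4 - 20) = 3/(-215/4) = 3*(-4/215) = -12/215 ≈ -0.055814)
1/(531461 + (h*((0*(-5))*7) + G)) = 1/(531461 + (-18*0*(-5)*7/7 - 12/215)) = 1/(531461 + (-0*7 - 12/215)) = 1/(531461 + (-18/7*0 - 12/215)) = 1/(531461 + (0 - 12/215)) = 1/(531461 - 12/215) = 1/(114264103/215) = 215/114264103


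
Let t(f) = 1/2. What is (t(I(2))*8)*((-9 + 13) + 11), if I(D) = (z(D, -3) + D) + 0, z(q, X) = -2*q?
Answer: 60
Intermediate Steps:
I(D) = -D (I(D) = (-2*D + D) + 0 = -D + 0 = -D)
t(f) = 1/2
(t(I(2))*8)*((-9 + 13) + 11) = ((1/2)*8)*((-9 + 13) + 11) = 4*(4 + 11) = 4*15 = 60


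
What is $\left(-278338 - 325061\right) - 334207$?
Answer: $-937606$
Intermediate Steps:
$\left(-278338 - 325061\right) - 334207 = -603399 - 334207 = -937606$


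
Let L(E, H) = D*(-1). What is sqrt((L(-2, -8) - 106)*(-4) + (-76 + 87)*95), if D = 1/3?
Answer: sqrt(13233)/3 ≈ 38.345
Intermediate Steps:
D = 1/3 ≈ 0.33333
L(E, H) = -1/3 (L(E, H) = (1/3)*(-1) = -1/3)
sqrt((L(-2, -8) - 106)*(-4) + (-76 + 87)*95) = sqrt((-1/3 - 106)*(-4) + (-76 + 87)*95) = sqrt(-319/3*(-4) + 11*95) = sqrt(1276/3 + 1045) = sqrt(4411/3) = sqrt(13233)/3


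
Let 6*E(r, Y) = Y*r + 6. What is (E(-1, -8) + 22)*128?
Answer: 9344/3 ≈ 3114.7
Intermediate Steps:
E(r, Y) = 1 + Y*r/6 (E(r, Y) = (Y*r + 6)/6 = (6 + Y*r)/6 = 1 + Y*r/6)
(E(-1, -8) + 22)*128 = ((1 + (⅙)*(-8)*(-1)) + 22)*128 = ((1 + 4/3) + 22)*128 = (7/3 + 22)*128 = (73/3)*128 = 9344/3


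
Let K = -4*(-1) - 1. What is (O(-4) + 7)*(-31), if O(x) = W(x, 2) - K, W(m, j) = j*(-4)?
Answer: 124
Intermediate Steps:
K = 3 (K = 4 - 1 = 3)
W(m, j) = -4*j
O(x) = -11 (O(x) = -4*2 - 1*3 = -8 - 3 = -11)
(O(-4) + 7)*(-31) = (-11 + 7)*(-31) = -4*(-31) = 124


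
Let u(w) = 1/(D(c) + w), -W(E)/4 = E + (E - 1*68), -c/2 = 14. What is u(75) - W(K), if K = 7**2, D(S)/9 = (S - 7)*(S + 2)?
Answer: 991801/8265 ≈ 120.00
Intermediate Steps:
c = -28 (c = -2*14 = -28)
D(S) = 9*(-7 + S)*(2 + S) (D(S) = 9*((S - 7)*(S + 2)) = 9*((-7 + S)*(2 + S)) = 9*(-7 + S)*(2 + S))
K = 49
W(E) = 272 - 8*E (W(E) = -4*(E + (E - 1*68)) = -4*(E + (E - 68)) = -4*(E + (-68 + E)) = -4*(-68 + 2*E) = 272 - 8*E)
u(w) = 1/(8190 + w) (u(w) = 1/((-126 - 45*(-28) + 9*(-28)**2) + w) = 1/((-126 + 1260 + 9*784) + w) = 1/((-126 + 1260 + 7056) + w) = 1/(8190 + w))
u(75) - W(K) = 1/(8190 + 75) - (272 - 8*49) = 1/8265 - (272 - 392) = 1/8265 - 1*(-120) = 1/8265 + 120 = 991801/8265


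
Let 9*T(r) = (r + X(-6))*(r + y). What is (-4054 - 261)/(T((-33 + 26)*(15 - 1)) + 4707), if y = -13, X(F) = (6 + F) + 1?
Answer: -2589/3542 ≈ -0.73094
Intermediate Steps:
X(F) = 7 + F
T(r) = (1 + r)*(-13 + r)/9 (T(r) = ((r + (7 - 6))*(r - 13))/9 = ((r + 1)*(-13 + r))/9 = ((1 + r)*(-13 + r))/9 = (1 + r)*(-13 + r)/9)
(-4054 - 261)/(T((-33 + 26)*(15 - 1)) + 4707) = (-4054 - 261)/((-13/9 - 4*(-33 + 26)*(15 - 1)/3 + ((-33 + 26)*(15 - 1))²/9) + 4707) = -4315/((-13/9 - (-28)*14/3 + (-7*14)²/9) + 4707) = -4315/((-13/9 - 4/3*(-98) + (⅑)*(-98)²) + 4707) = -4315/((-13/9 + 392/3 + (⅑)*9604) + 4707) = -4315/((-13/9 + 392/3 + 9604/9) + 4707) = -4315/(3589/3 + 4707) = -4315/17710/3 = -4315*3/17710 = -2589/3542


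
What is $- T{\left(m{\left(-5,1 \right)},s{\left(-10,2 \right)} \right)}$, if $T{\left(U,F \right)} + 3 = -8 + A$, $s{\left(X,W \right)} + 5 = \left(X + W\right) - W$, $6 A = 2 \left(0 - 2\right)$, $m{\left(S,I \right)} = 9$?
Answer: $\frac{35}{3} \approx 11.667$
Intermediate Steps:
$A = - \frac{2}{3}$ ($A = \frac{2 \left(0 - 2\right)}{6} = \frac{2 \left(-2\right)}{6} = \frac{1}{6} \left(-4\right) = - \frac{2}{3} \approx -0.66667$)
$s{\left(X,W \right)} = -5 + X$ ($s{\left(X,W \right)} = -5 + \left(\left(X + W\right) - W\right) = -5 + \left(\left(W + X\right) - W\right) = -5 + X$)
$T{\left(U,F \right)} = - \frac{35}{3}$ ($T{\left(U,F \right)} = -3 - \frac{26}{3} = - \frac{35}{3}$)
$- T{\left(m{\left(-5,1 \right)},s{\left(-10,2 \right)} \right)} = \left(-1\right) \left(- \frac{35}{3}\right) = \frac{35}{3}$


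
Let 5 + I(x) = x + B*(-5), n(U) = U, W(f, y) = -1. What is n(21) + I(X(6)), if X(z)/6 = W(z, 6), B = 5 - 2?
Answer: -5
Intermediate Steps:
B = 3
X(z) = -6 (X(z) = 6*(-1) = -6)
I(x) = -20 + x (I(x) = -5 + (x + 3*(-5)) = -5 + (x - 15) = -5 + (-15 + x) = -20 + x)
n(21) + I(X(6)) = 21 + (-20 - 6) = 21 - 26 = -5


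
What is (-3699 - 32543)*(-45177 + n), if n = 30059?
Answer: 547906556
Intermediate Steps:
(-3699 - 32543)*(-45177 + n) = (-3699 - 32543)*(-45177 + 30059) = -36242*(-15118) = 547906556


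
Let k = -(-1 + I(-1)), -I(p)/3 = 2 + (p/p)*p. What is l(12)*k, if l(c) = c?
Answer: 48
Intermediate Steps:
I(p) = -6 - 3*p (I(p) = -3*(2 + (p/p)*p) = -3*(2 + 1*p) = -3*(2 + p) = -6 - 3*p)
k = 4 (k = -(-1 + (-6 - 3*(-1))) = -(-1 + (-6 + 3)) = -(-1 - 3) = -1*(-4) = 4)
l(12)*k = 12*4 = 48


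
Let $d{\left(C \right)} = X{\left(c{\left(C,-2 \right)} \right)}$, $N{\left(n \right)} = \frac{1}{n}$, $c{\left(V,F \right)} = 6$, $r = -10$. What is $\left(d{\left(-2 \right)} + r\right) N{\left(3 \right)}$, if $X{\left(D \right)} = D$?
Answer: $- \frac{4}{3} \approx -1.3333$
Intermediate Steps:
$d{\left(C \right)} = 6$
$\left(d{\left(-2 \right)} + r\right) N{\left(3 \right)} = \frac{6 - 10}{3} = \left(-4\right) \frac{1}{3} = - \frac{4}{3}$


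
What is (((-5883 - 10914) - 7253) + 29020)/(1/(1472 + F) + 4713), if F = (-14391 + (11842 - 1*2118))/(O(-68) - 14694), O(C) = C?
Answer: 21603925014/20486783353 ≈ 1.0545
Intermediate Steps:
F = 4667/14762 (F = (-14391 + (11842 - 1*2118))/(-68 - 14694) = (-14391 + (11842 - 2118))/(-14762) = (-14391 + 9724)*(-1/14762) = -4667*(-1/14762) = 4667/14762 ≈ 0.31615)
(((-5883 - 10914) - 7253) + 29020)/(1/(1472 + F) + 4713) = (((-5883 - 10914) - 7253) + 29020)/(1/(1472 + 4667/14762) + 4713) = ((-16797 - 7253) + 29020)/(1/(21734331/14762) + 4713) = (-24050 + 29020)/(14762/21734331 + 4713) = 4970/(102433916765/21734331) = 4970*(21734331/102433916765) = 21603925014/20486783353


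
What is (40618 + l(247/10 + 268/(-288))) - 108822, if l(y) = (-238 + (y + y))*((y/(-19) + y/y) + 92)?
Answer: -105487507129/1231200 ≈ -85679.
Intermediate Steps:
l(y) = (-238 + 2*y)*(93 - y/19) (l(y) = (-238 + 2*y)*((y*(-1/19) + 1) + 92) = (-238 + 2*y)*((-y/19 + 1) + 92) = (-238 + 2*y)*((1 - y/19) + 92) = (-238 + 2*y)*(93 - y/19))
(40618 + l(247/10 + 268/(-288))) - 108822 = (40618 + (-22134 - 2*(247/10 + 268/(-288))²/19 + 3772*(247/10 + 268/(-288))/19)) - 108822 = (40618 + (-22134 - 2*(247*(⅒) + 268*(-1/288))²/19 + 3772*(247*(⅒) + 268*(-1/288))/19)) - 108822 = (40618 + (-22134 - 2*(247/10 - 67/72)²/19 + 3772*(247/10 - 67/72)/19)) - 108822 = (40618 + (-22134 - 2*(8557/360)²/19 + (3772/19)*(8557/360))) - 108822 = (40618 + (-22134 - 2/19*73222249/129600 + 8069251/1710)) - 108822 = (40618 + (-22134 - 73222249/1231200 + 8069251/1710)) - 108822 = (40618 - 21514742329/1231200) - 108822 = 28494139271/1231200 - 108822 = -105487507129/1231200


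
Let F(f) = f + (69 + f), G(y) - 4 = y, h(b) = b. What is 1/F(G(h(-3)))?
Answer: 1/71 ≈ 0.014085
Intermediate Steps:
G(y) = 4 + y
F(f) = 69 + 2*f
1/F(G(h(-3))) = 1/(69 + 2*(4 - 3)) = 1/(69 + 2*1) = 1/(69 + 2) = 1/71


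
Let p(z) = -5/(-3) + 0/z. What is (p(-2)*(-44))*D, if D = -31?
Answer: 6820/3 ≈ 2273.3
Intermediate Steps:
p(z) = 5/3 (p(z) = -5*(-1/3) + 0 = 5/3 + 0 = 5/3)
(p(-2)*(-44))*D = ((5/3)*(-44))*(-31) = -220/3*(-31) = 6820/3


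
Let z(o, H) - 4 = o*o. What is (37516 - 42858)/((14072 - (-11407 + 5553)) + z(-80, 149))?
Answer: -2671/13165 ≈ -0.20289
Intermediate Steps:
z(o, H) = 4 + o**2 (z(o, H) = 4 + o*o = 4 + o**2)
(37516 - 42858)/((14072 - (-11407 + 5553)) + z(-80, 149)) = (37516 - 42858)/((14072 - (-11407 + 5553)) + (4 + (-80)**2)) = -5342/((14072 - 1*(-5854)) + (4 + 6400)) = -5342/((14072 + 5854) + 6404) = -5342/(19926 + 6404) = -5342/26330 = -5342*1/26330 = -2671/13165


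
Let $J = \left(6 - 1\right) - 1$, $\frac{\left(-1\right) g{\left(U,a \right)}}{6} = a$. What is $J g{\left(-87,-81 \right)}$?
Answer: $1944$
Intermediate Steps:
$g{\left(U,a \right)} = - 6 a$
$J = 4$ ($J = 5 - 1 = 4$)
$J g{\left(-87,-81 \right)} = 4 \left(\left(-6\right) \left(-81\right)\right) = 4 \cdot 486 = 1944$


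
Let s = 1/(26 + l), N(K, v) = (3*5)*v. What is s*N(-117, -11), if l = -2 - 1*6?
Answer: -55/6 ≈ -9.1667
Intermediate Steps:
l = -8 (l = -2 - 6 = -8)
N(K, v) = 15*v
s = 1/18 (s = 1/(26 - 8) = 1/18 ≈ 0.055556)
s*N(-117, -11) = (15*(-11))/18 = (1/18)*(-165) = -55/6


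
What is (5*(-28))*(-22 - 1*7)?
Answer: 4060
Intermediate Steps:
(5*(-28))*(-22 - 1*7) = -140*(-22 - 7) = -140*(-29) = 4060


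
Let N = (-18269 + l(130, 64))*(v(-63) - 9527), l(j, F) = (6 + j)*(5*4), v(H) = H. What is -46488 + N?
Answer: 149068422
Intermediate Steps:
l(j, F) = 120 + 20*j (l(j, F) = (6 + j)*20 = 120 + 20*j)
N = 149114910 (N = (-18269 + (120 + 20*130))*(-63 - 9527) = (-18269 + (120 + 2600))*(-9590) = (-18269 + 2720)*(-9590) = -15549*(-9590) = 149114910)
-46488 + N = -46488 + 149114910 = 149068422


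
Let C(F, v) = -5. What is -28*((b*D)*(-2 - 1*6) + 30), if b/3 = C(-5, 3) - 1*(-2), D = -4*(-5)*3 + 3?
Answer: -127848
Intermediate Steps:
D = 63 (D = 20*3 + 3 = 60 + 3 = 63)
b = -9 (b = 3*(-5 - 1*(-2)) = 3*(-5 + 2) = 3*(-3) = -9)
-28*((b*D)*(-2 - 1*6) + 30) = -28*((-9*63)*(-2 - 1*6) + 30) = -28*(-567*(-2 - 6) + 30) = -28*(-567*(-8) + 30) = -28*(4536 + 30) = -28*4566 = -127848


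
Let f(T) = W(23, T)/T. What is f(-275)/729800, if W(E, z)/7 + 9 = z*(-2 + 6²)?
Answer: 65513/200695000 ≈ 0.00032643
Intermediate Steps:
W(E, z) = -63 + 238*z (W(E, z) = -63 + 7*(z*(-2 + 6²)) = -63 + 7*(z*(-2 + 36)) = -63 + 7*(z*34) = -63 + 7*(34*z) = -63 + 238*z)
f(T) = (-63 + 238*T)/T
f(-275)/729800 = (238 - 63/(-275))/729800 = (238 - 63*(-1/275))*(1/729800) = (238 + 63/275)*(1/729800) = (65513/275)*(1/729800) = 65513/200695000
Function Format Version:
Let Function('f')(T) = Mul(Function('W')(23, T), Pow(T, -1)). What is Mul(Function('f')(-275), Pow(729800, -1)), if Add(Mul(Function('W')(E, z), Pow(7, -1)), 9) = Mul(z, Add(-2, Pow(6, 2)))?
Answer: Rational(65513, 200695000) ≈ 0.00032643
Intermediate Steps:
Function('W')(E, z) = Add(-63, Mul(238, z)) (Function('W')(E, z) = Add(-63, Mul(7, Mul(z, Add(-2, Pow(6, 2))))) = Add(-63, Mul(7, Mul(z, Add(-2, 36)))) = Add(-63, Mul(7, Mul(z, 34))) = Add(-63, Mul(7, Mul(34, z))) = Add(-63, Mul(238, z)))
Function('f')(T) = Mul(Pow(T, -1), Add(-63, Mul(238, T))) (Function('f')(T) = Mul(Add(-63, Mul(238, T)), Pow(T, -1)) = Mul(Pow(T, -1), Add(-63, Mul(238, T))))
Mul(Function('f')(-275), Pow(729800, -1)) = Mul(Add(238, Mul(-63, Pow(-275, -1))), Pow(729800, -1)) = Mul(Add(238, Mul(-63, Rational(-1, 275))), Rational(1, 729800)) = Mul(Add(238, Rational(63, 275)), Rational(1, 729800)) = Mul(Rational(65513, 275), Rational(1, 729800)) = Rational(65513, 200695000)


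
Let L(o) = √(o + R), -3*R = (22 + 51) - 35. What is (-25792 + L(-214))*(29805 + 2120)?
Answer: -823409600 + 63850*I*√510/3 ≈ -8.2341e+8 + 4.8065e+5*I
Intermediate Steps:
R = -38/3 (R = -((22 + 51) - 35)/3 = -(73 - 35)/3 = -⅓*38 = -38/3 ≈ -12.667)
L(o) = √(-38/3 + o) (L(o) = √(o - 38/3) = √(-38/3 + o))
(-25792 + L(-214))*(29805 + 2120) = (-25792 + √(-114 + 9*(-214))/3)*(29805 + 2120) = (-25792 + √(-114 - 1926)/3)*31925 = (-25792 + √(-2040)/3)*31925 = (-25792 + (2*I*√510)/3)*31925 = (-25792 + 2*I*√510/3)*31925 = -823409600 + 63850*I*√510/3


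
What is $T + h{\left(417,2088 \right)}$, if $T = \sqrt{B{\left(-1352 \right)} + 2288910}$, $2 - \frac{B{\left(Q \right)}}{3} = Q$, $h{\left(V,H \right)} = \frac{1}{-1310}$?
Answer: $- \frac{1}{1310} + 2 \sqrt{573243} \approx 1514.3$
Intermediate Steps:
$h{\left(V,H \right)} = - \frac{1}{1310}$
$B{\left(Q \right)} = 6 - 3 Q$
$T = 2 \sqrt{573243}$ ($T = \sqrt{\left(6 - -4056\right) + 2288910} = \sqrt{\left(6 + 4056\right) + 2288910} = \sqrt{4062 + 2288910} = \sqrt{2292972} = 2 \sqrt{573243} \approx 1514.3$)
$T + h{\left(417,2088 \right)} = 2 \sqrt{573243} - \frac{1}{1310} = - \frac{1}{1310} + 2 \sqrt{573243}$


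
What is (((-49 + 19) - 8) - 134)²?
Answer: 29584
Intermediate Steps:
(((-49 + 19) - 8) - 134)² = ((-30 - 8) - 134)² = (-38 - 134)² = (-172)² = 29584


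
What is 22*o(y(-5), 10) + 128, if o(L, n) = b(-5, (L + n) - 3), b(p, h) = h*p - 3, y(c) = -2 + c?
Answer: 62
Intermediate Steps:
b(p, h) = -3 + h*p
o(L, n) = 12 - 5*L - 5*n (o(L, n) = -3 + ((L + n) - 3)*(-5) = -3 + (-3 + L + n)*(-5) = -3 + (15 - 5*L - 5*n) = 12 - 5*L - 5*n)
22*o(y(-5), 10) + 128 = 22*(12 - 5*(-2 - 5) - 5*10) + 128 = 22*(12 - 5*(-7) - 50) + 128 = 22*(12 + 35 - 50) + 128 = 22*(-3) + 128 = -66 + 128 = 62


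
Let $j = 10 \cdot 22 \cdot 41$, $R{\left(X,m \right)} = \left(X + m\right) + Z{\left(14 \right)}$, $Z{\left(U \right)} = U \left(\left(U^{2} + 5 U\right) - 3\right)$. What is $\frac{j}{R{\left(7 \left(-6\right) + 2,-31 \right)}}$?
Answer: $\frac{9020}{3611} \approx 2.4979$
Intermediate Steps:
$Z{\left(U \right)} = U \left(-3 + U^{2} + 5 U\right)$
$R{\left(X,m \right)} = 3682 + X + m$ ($R{\left(X,m \right)} = \left(X + m\right) + 14 \left(-3 + 14^{2} + 5 \cdot 14\right) = \left(X + m\right) + 14 \left(-3 + 196 + 70\right) = \left(X + m\right) + 14 \cdot 263 = \left(X + m\right) + 3682 = 3682 + X + m$)
$j = 9020$ ($j = 220 \cdot 41 = 9020$)
$\frac{j}{R{\left(7 \left(-6\right) + 2,-31 \right)}} = \frac{9020}{3682 + \left(7 \left(-6\right) + 2\right) - 31} = \frac{9020}{3682 + \left(-42 + 2\right) - 31} = \frac{9020}{3682 - 40 - 31} = \frac{9020}{3611}$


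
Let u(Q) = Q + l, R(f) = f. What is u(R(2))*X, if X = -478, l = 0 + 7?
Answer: -4302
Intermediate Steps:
l = 7
u(Q) = 7 + Q (u(Q) = Q + 7 = 7 + Q)
u(R(2))*X = (7 + 2)*(-478) = 9*(-478) = -4302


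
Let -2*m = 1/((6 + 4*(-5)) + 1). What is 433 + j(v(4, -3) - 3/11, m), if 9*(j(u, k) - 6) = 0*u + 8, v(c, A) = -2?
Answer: 3959/9 ≈ 439.89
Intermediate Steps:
m = 1/26 (m = -1/(2*((6 + 4*(-5)) + 1)) = -1/(2*((6 - 20) + 1)) = -1/(2*(-14 + 1)) = -1/2/(-13) = -1/2*(-1/13) = 1/26 ≈ 0.038462)
j(u, k) = 62/9 (j(u, k) = 6 + (0*u + 8)/9 = 6 + (0 + 8)/9 = 6 + (1/9)*8 = 6 + 8/9 = 62/9)
433 + j(v(4, -3) - 3/11, m) = 433 + 62/9 = 3959/9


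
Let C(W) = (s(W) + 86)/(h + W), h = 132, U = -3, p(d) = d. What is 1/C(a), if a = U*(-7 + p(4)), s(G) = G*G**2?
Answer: 141/815 ≈ 0.17301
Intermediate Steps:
s(G) = G**3
a = 9 (a = -3*(-7 + 4) = -3*(-3) = 9)
C(W) = (86 + W**3)/(132 + W) (C(W) = (W**3 + 86)/(132 + W) = (86 + W**3)/(132 + W))
1/C(a) = 1/((86 + 9**3)/(132 + 9)) = 1/((86 + 729)/141) = 1/((1/141)*815) = 1/(815/141) = 141/815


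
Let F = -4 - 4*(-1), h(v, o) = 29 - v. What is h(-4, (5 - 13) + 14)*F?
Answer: 0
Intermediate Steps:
F = 0 (F = -4 + 4 = 0)
h(-4, (5 - 13) + 14)*F = (29 - 1*(-4))*0 = (29 + 4)*0 = 33*0 = 0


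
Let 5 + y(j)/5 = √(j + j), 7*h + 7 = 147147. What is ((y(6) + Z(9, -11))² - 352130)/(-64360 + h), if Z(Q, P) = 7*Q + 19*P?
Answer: 322589/43340 + 171*√3/2167 ≈ 7.5799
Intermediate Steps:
h = 21020 (h = -1 + (⅐)*147147 = -1 + 21021 = 21020)
y(j) = -25 + 5*√2*√j (y(j) = -25 + 5*√(j + j) = -25 + 5*√(2*j) = -25 + 5*(√2*√j) = -25 + 5*√2*√j)
((y(6) + Z(9, -11))² - 352130)/(-64360 + h) = (((-25 + 5*√2*√6) + (7*9 + 19*(-11)))² - 352130)/(-64360 + 21020) = (((-25 + 10*√3) + (63 - 209))² - 352130)/(-43340) = (((-25 + 10*√3) - 146)² - 352130)*(-1/43340) = ((-171 + 10*√3)² - 352130)*(-1/43340) = (-352130 + (-171 + 10*√3)²)*(-1/43340) = 35213/4334 - (-171 + 10*√3)²/43340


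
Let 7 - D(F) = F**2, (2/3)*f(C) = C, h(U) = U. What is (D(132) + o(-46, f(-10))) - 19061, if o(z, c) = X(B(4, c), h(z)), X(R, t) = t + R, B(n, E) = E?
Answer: -36539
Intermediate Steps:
f(C) = 3*C/2
D(F) = 7 - F**2
X(R, t) = R + t
o(z, c) = c + z
(D(132) + o(-46, f(-10))) - 19061 = ((7 - 1*132**2) + ((3/2)*(-10) - 46)) - 19061 = ((7 - 1*17424) + (-15 - 46)) - 19061 = ((7 - 17424) - 61) - 19061 = (-17417 - 61) - 19061 = -17478 - 19061 = -36539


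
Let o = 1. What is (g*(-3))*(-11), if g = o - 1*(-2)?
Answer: 99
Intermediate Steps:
g = 3 (g = 1 - 1*(-2) = 1 + 2 = 3)
(g*(-3))*(-11) = (3*(-3))*(-11) = -9*(-11) = 99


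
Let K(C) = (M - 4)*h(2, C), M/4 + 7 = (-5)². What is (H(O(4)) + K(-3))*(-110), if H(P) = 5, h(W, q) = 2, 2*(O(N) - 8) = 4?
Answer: -15510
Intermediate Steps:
O(N) = 10 (O(N) = 8 + (½)*4 = 8 + 2 = 10)
M = 72 (M = -28 + 4*(-5)² = -28 + 4*25 = -28 + 100 = 72)
K(C) = 136 (K(C) = (72 - 4)*2 = 68*2 = 136)
(H(O(4)) + K(-3))*(-110) = (5 + 136)*(-110) = 141*(-110) = -15510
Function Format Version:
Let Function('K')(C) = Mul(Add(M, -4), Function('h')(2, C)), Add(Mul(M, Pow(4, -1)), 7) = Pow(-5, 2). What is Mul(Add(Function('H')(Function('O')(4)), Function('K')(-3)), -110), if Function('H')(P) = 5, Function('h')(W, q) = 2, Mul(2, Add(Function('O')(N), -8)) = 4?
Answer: -15510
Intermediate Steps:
Function('O')(N) = 10 (Function('O')(N) = Add(8, Mul(Rational(1, 2), 4)) = Add(8, 2) = 10)
M = 72 (M = Add(-28, Mul(4, Pow(-5, 2))) = Add(-28, Mul(4, 25)) = Add(-28, 100) = 72)
Function('K')(C) = 136 (Function('K')(C) = Mul(Add(72, -4), 2) = Mul(68, 2) = 136)
Mul(Add(Function('H')(Function('O')(4)), Function('K')(-3)), -110) = Mul(Add(5, 136), -110) = Mul(141, -110) = -15510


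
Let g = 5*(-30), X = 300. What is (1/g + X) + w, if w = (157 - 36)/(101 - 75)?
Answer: 297031/975 ≈ 304.65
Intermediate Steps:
g = -150
w = 121/26 ≈ 4.6538
(1/g + X) + w = (1/(-150) + 300) + 121/26 = (-1/150 + 300) + 121/26 = 44999/150 + 121/26 = 297031/975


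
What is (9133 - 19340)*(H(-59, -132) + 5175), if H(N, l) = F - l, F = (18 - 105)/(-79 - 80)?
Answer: -2871229100/53 ≈ -5.4174e+7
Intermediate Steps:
F = 29/53 (F = -87/(-159) = -87*(-1/159) = 29/53 ≈ 0.54717)
H(N, l) = 29/53 - l
(9133 - 19340)*(H(-59, -132) + 5175) = (9133 - 19340)*((29/53 - 1*(-132)) + 5175) = -10207*((29/53 + 132) + 5175) = -10207*(7025/53 + 5175) = -10207*281300/53 = -2871229100/53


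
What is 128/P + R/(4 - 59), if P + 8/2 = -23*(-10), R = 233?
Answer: -22809/6215 ≈ -3.6700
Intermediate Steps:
P = 226 (P = -4 - 23*(-10) = -4 + 230 = 226)
128/P + R/(4 - 59) = 128/226 + 233/(4 - 59) = 128*(1/226) + 233/(-55) = 64/113 + 233*(-1/55) = 64/113 - 233/55 = -22809/6215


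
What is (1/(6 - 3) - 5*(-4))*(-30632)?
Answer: -1868552/3 ≈ -6.2285e+5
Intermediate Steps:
(1/(6 - 3) - 5*(-4))*(-30632) = (1/3 + 20)*(-30632) = (⅓ + 20)*(-30632) = (61/3)*(-30632) = -1868552/3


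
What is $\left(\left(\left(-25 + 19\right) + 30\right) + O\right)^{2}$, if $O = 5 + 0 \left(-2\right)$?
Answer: $841$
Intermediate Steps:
$O = 5$ ($O = 5 + 0 = 5$)
$\left(\left(\left(-25 + 19\right) + 30\right) + O\right)^{2} = \left(\left(\left(-25 + 19\right) + 30\right) + 5\right)^{2} = \left(\left(-6 + 30\right) + 5\right)^{2} = \left(24 + 5\right)^{2} = 29^{2} = 841$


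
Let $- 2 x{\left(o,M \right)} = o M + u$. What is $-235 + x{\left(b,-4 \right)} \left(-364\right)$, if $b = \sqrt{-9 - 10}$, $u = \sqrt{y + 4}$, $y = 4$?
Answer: $-235 + 364 \sqrt{2} - 728 i \sqrt{19} \approx 279.77 - 3173.3 i$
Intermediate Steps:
$u = 2 \sqrt{2}$ ($u = \sqrt{4 + 4} = \sqrt{8} = 2 \sqrt{2} \approx 2.8284$)
$b = i \sqrt{19}$ ($b = \sqrt{-19} = i \sqrt{19} \approx 4.3589 i$)
$x{\left(o,M \right)} = - \sqrt{2} - \frac{M o}{2}$ ($x{\left(o,M \right)} = - \frac{o M + 2 \sqrt{2}}{2} = - \frac{M o + 2 \sqrt{2}}{2} = - \frac{2 \sqrt{2} + M o}{2} = - \sqrt{2} - \frac{M o}{2}$)
$-235 + x{\left(b,-4 \right)} \left(-364\right) = -235 + \left(- \sqrt{2} - - 2 i \sqrt{19}\right) \left(-364\right) = -235 + \left(- \sqrt{2} + 2 i \sqrt{19}\right) \left(-364\right) = -235 + \left(364 \sqrt{2} - 728 i \sqrt{19}\right) = -235 + 364 \sqrt{2} - 728 i \sqrt{19}$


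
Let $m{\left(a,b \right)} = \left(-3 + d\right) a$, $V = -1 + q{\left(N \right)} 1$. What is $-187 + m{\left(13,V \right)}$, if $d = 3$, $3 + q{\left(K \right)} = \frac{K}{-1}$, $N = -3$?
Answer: $-187$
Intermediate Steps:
$q{\left(K \right)} = -3 - K$ ($q{\left(K \right)} = -3 + \frac{K}{-1} = -3 + K \left(-1\right) = -3 - K$)
$V = -1$ ($V = -1 + \left(-3 - -3\right) 1 = -1 + \left(-3 + 3\right) 1 = -1 + 0 \cdot 1 = -1 + 0 = -1$)
$m{\left(a,b \right)} = 0$ ($m{\left(a,b \right)} = \left(-3 + 3\right) a = 0 a = 0$)
$-187 + m{\left(13,V \right)} = -187 + 0 = -187$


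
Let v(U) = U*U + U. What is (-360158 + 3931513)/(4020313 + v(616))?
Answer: 714271/880077 ≈ 0.81160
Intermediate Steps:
v(U) = U + U² (v(U) = U² + U = U + U²)
(-360158 + 3931513)/(4020313 + v(616)) = (-360158 + 3931513)/(4020313 + 616*(1 + 616)) = 3571355/(4020313 + 616*617) = 3571355/(4020313 + 380072) = 3571355/4400385 = 3571355*(1/4400385) = 714271/880077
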